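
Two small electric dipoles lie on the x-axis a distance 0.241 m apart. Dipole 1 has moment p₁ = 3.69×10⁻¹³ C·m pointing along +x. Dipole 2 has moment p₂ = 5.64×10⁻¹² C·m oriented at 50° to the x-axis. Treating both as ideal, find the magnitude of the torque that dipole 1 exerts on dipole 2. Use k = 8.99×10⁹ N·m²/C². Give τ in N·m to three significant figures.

The second dipole sits on the axis of the first, so the field there is axial: E₁ = 2kp₁/r³ along +x.
E₁ = 2(8.99×10⁹)(3.69×10⁻¹³)/(0.241)³ = 0.4740 N/C.
Torque on the second dipole: τ = p₂ E₁ sinθ.
τ = (5.64×10⁻¹²)(0.4740)·sin50° = 2.048×10⁻¹² N·m.

τ ≈ 2.05×10⁻¹² N·m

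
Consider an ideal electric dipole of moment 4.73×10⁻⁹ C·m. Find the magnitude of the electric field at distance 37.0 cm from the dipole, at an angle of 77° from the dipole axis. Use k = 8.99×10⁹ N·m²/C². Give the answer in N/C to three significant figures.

At angle θ the dipole field magnitude is E = (kp/r³)·√(1 + 3cos²θ).
kp/r³ = (8.99×10⁹)(4.73×10⁻⁹) / (0.370)³ = 839.5 N/C.
√(1 + 3cos²77°) = √(1 + 3·0.0506) = √1.1518 ≈ 1.0732.
E ≈ 839.5 × 1.073 = 901.0 N/C.

E ≈ 901 N/C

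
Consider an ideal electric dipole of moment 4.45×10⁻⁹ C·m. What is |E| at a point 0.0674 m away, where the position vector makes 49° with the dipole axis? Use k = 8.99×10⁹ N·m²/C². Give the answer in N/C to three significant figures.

At angle θ the dipole field magnitude is E = (kp/r³)·√(1 + 3cos²θ).
kp/r³ = (8.99×10⁹)(4.45×10⁻⁹) / (0.0674)³ = 1.307×10⁵ N/C.
√(1 + 3cos²49°) = √(1 + 3·0.4304) = √2.2912 ≈ 1.5137.
E ≈ 1.307×10⁵ × 1.514 = 1.978×10⁵ N/C.

E ≈ 1.98×10⁵ N/C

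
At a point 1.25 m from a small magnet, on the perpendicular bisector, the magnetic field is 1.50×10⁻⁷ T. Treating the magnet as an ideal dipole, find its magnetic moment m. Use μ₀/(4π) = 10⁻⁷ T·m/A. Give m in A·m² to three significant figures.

In the equatorial plane B = (μ₀/4π)·m/r³, so m = Br³·4π/(μ₀).
m = (1.50×10⁻⁷)·(1.25)³ / (10⁻⁷) = 2.930 A·m².

m ≈ 2.93 A·m²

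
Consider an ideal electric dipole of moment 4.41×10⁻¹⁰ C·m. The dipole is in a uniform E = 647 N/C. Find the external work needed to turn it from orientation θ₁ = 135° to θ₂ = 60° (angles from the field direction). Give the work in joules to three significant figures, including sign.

W_ext = ΔU = U(θ₂) − U(θ₁) = −pE cosθ₂ − (−pE cosθ₁) = pE(cosθ₁ − cosθ₂).
W = (4.41×10⁻¹⁰)(647)·(cos135° − cos60°) = (2.853×10⁻⁷)·(-1.2071) = -3.444×10⁻⁷ J.

W ≈ -3.44×10⁻⁷ J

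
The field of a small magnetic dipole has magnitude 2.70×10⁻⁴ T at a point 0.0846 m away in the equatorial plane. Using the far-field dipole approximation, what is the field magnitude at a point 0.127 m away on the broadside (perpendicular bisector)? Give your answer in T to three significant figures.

Dipole fields scale as 1/r³ in the far field; the geometry is the same at both points.
B₂ = B₁ · (r₁/r₂)³ = 2.70×10⁻⁴ · (0.0846/0.127)³.
(r₁/r₂)³ = (0.6661)³ = 0.2956.
B₂ ≈ 7.981×10⁻⁵ T.

B ≈ 7.98×10⁻⁵ T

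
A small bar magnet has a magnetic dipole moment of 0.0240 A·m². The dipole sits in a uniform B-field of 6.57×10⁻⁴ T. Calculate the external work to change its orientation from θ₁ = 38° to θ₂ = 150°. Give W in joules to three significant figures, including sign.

W_ext = ΔU = −mB cosθ₂ + mB cosθ₁ = mB(cosθ₁ − cosθ₂).
W = (0.0240)(6.57×10⁻⁴)·(cos38° − cos150°) = (1.577×10⁻⁵)·(+1.6540) = 2.608×10⁻⁵ J.

W ≈ 2.61×10⁻⁵ J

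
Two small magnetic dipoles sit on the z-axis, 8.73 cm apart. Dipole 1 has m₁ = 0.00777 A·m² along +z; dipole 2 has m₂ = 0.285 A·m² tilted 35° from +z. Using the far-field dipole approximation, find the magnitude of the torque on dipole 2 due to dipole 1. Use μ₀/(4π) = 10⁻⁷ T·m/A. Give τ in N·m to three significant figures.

τ ≈ 3.82×10⁻⁷ N·m

Dipole B is on the axis of dipole A, so B₁ there is axial: B₁ = (μ₀/4π)·2m₁/r³ along +z.
B₁ = 2(10⁻⁷)(0.00777)/(0.0873)³ = 2.336×10⁻⁶ T.
τ = m₂ B₁ sinθ.
τ = (0.285)(2.336×10⁻⁶)·sin35° = 3.818×10⁻⁷ N·m.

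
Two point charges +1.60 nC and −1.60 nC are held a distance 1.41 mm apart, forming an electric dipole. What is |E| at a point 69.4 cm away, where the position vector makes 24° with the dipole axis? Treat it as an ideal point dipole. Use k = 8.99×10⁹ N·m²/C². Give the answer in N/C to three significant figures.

Dipole moment p = qd = (1.60×10⁻⁹ C)(0.00141 m) = 2.256×10⁻¹² C·m.
At angle θ the dipole field magnitude is E = (kp/r³)·√(1 + 3cos²θ).
kp/r³ = (8.99×10⁹)(2.256×10⁻¹²) / (0.694)³ = 0.06068 N/C.
√(1 + 3cos²24°) = √(1 + 3·0.8346) = √3.5037 ≈ 1.8718.
E ≈ 0.06068 × 1.872 = 0.1136 N/C.

E ≈ 0.114 N/C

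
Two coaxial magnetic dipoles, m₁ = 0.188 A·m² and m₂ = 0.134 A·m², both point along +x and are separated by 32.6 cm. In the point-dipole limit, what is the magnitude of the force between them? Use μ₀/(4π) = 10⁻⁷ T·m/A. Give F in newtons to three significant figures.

On-axis B of dipole 1: B = (μ₀/4π)·2m₁/r³. Force on dipole 2: F = m₂·dB/dr.
dB/dr = −(μ₀/4π)·6m₁/r⁴, so |F| = (μ₀/4π)·6m₁m₂/r⁴.
F = 6(10⁻⁷)(0.188)(0.134)/(0.326)⁴ = 1.338×10⁻⁶ N.

F ≈ 1.34×10⁻⁶ N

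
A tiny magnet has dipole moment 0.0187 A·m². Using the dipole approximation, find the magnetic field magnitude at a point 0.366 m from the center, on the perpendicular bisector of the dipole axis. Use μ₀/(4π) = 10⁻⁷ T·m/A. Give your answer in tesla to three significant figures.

In the equatorial plane B = (μ₀/4π)·m/r³ (half the axial value).
B = (10⁻⁷)·(0.0187) / (0.366)³ = 3.814×10⁻⁸ T.

B ≈ 3.81×10⁻⁸ T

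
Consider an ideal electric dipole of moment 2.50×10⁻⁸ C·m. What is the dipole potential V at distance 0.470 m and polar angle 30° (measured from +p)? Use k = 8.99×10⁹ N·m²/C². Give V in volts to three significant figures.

The dipole potential is V = kp cosθ / r².
V = (8.99×10⁹)(2.50×10⁻⁸)·cos30° / (0.470)² = 881.1 V.

V ≈ 881 V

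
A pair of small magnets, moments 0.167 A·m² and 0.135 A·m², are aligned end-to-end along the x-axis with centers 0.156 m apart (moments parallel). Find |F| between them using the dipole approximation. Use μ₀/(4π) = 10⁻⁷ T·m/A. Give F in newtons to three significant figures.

F ≈ 2.28×10⁻⁵ N

On-axis B of dipole 1: B = (μ₀/4π)·2m₁/r³. Force on dipole 2: F = m₂·dB/dr.
dB/dr = −(μ₀/4π)·6m₁/r⁴, so |F| = (μ₀/4π)·6m₁m₂/r⁴.
F = 6(10⁻⁷)(0.167)(0.135)/(0.156)⁴ = 2.284×10⁻⁵ N.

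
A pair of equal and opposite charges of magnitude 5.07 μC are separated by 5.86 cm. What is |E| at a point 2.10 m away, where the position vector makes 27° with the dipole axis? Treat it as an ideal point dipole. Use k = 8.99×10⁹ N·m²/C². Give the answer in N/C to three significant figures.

Dipole moment p = qd = (5.07×10⁻⁶ C)(0.0586 m) = 2.971×10⁻⁷ C·m.
At angle θ the dipole field magnitude is E = (kp/r³)·√(1 + 3cos²θ).
kp/r³ = (8.99×10⁹)(2.971×10⁻⁷) / (2.10)³ = 288.4 N/C.
√(1 + 3cos²27°) = √(1 + 3·0.7939) = √3.3817 ≈ 1.8389.
E ≈ 288.4 × 1.839 = 530.4 N/C.

E ≈ 530 N/C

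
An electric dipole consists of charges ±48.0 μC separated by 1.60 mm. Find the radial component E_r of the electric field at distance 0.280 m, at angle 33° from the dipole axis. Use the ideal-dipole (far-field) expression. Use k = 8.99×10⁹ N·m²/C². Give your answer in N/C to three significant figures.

E_r ≈ 5.28×10⁴ N/C

Dipole moment p = qd = (4.80×10⁻⁵ C)(0.00160 m) = 7.68×10⁻⁸ C·m.
For a dipole, E_r = (2kp cosθ)/r³.
kp/r³ = (8.99×10⁹)(7.68×10⁻⁸)/(0.280)³ = 3.145×10⁴ N/C.
E_r = 2·3.145×10⁴·cos33° = 5.276×10⁴ N/C.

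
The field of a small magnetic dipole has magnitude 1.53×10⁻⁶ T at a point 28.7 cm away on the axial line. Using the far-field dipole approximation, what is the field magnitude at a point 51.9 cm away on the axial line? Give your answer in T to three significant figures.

Dipole fields scale as 1/r³ in the far field; the geometry is the same at both points.
B₂ = B₁ · (r₁/r₂)³ = 1.53×10⁻⁶ · (28.7/51.9)³.
(r₁/r₂)³ = (0.553)³ = 0.1691.
B₂ ≈ 2.587×10⁻⁷ T.

B ≈ 2.59×10⁻⁷ T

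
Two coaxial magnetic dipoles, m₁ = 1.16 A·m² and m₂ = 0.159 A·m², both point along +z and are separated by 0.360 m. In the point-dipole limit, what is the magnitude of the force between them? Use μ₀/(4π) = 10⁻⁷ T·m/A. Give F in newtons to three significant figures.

On-axis B of dipole 1: B = (μ₀/4π)·2m₁/r³. Force on dipole 2: F = m₂·dB/dr.
dB/dr = −(μ₀/4π)·6m₁/r⁴, so |F| = (μ₀/4π)·6m₁m₂/r⁴.
F = 6(10⁻⁷)(1.16)(0.159)/(0.360)⁴ = 6.589×10⁻⁶ N.

F ≈ 6.59×10⁻⁶ N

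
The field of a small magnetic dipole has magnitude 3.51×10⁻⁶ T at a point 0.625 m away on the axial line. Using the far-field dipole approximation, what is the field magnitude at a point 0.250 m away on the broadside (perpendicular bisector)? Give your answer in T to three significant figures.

Dipole fields scale as 1/r³ in the far field.
The axial field is twice the equatorial field at the same r, so the geometry factor is 1/2.
B₂ = B₁ · (1/2) · (r₁/r₂)³ = 3.51×10⁻⁶ · 0.5 · (0.625/0.250)³.
(r₁/r₂)³ = (2.5)³ = 15.62.
B₂ ≈ 2.742×10⁻⁵ T.

B ≈ 2.74×10⁻⁵ T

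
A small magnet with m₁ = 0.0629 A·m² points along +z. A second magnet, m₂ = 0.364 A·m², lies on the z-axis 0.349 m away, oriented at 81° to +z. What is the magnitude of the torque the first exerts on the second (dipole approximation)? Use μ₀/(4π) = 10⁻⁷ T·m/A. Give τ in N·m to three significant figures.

Dipole B is on the axis of dipole A, so B₁ there is axial: B₁ = (μ₀/4π)·2m₁/r³ along +z.
B₁ = 2(10⁻⁷)(0.0629)/(0.349)³ = 2.959×10⁻⁷ T.
τ = m₂ B₁ sinθ.
τ = (0.364)(2.959×10⁻⁷)·sin81° = 1.064×10⁻⁷ N·m.

τ ≈ 1.06×10⁻⁷ N·m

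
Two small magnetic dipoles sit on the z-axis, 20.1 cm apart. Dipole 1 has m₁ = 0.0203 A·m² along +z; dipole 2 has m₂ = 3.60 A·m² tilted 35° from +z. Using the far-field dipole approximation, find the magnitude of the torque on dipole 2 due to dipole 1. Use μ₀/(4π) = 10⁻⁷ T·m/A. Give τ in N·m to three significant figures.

Dipole B is on the axis of dipole A, so B₁ there is axial: B₁ = (μ₀/4π)·2m₁/r³ along +z.
B₁ = 2(10⁻⁷)(0.0203)/(0.201)³ = 5.000×10⁻⁷ T.
τ = m₂ B₁ sinθ.
τ = (3.60)(5.000×10⁻⁷)·sin35° = 1.032×10⁻⁶ N·m.

τ ≈ 1.03×10⁻⁶ N·m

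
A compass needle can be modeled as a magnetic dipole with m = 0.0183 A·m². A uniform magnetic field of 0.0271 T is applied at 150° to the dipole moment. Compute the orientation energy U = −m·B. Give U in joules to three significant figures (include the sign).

U = −m·B = −mB cosθ.
U = −(0.0183)(0.0271)·cos150° = 4.295×10⁻⁴ J.

U ≈ 4.29×10⁻⁴ J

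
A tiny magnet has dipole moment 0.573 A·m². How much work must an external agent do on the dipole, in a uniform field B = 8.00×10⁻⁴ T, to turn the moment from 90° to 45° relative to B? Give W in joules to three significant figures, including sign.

W_ext = ΔU = −mB cosθ₂ + mB cosθ₁ = mB(cosθ₁ − cosθ₂).
W = (0.573)(8.00×10⁻⁴)·(cos90° − cos45°) = (4.584×10⁻⁴)·(-0.7071) = -3.241×10⁻⁴ J.

W ≈ -3.24×10⁻⁴ J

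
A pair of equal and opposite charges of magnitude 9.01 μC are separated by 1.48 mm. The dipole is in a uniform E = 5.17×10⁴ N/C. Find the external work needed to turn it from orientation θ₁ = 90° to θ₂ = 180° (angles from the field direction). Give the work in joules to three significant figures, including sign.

Dipole moment p = qd = (9.01×10⁻⁶ C)(0.00148 m) = 1.333×10⁻⁸ C·m.
W_ext = ΔU = U(θ₂) − U(θ₁) = −pE cosθ₂ − (−pE cosθ₁) = pE(cosθ₁ − cosθ₂).
W = (1.333×10⁻⁸)(5.17×10⁴)·(cos90° − cos180°) = (6.892×10⁻⁴)·(+1.0000) = 6.892×10⁻⁴ J.

W ≈ 6.89×10⁻⁴ J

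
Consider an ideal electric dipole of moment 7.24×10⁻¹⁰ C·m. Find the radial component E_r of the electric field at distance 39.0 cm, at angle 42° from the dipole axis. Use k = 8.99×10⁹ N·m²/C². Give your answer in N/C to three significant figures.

E_r ≈ 163 N/C

For a dipole, E_r = (2kp cosθ)/r³.
kp/r³ = (8.99×10⁹)(7.24×10⁻¹⁰)/(0.390)³ = 109.7 N/C.
E_r = 2·109.7·cos42° = 163.1 N/C.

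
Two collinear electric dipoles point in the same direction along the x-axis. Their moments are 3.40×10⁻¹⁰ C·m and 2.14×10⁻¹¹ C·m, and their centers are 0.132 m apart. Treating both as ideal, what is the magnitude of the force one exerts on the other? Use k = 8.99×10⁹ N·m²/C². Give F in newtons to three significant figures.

On-axis field of dipole 1 at distance r: E = 2kp₁/r³. Force on dipole 2 is F = p₂·dE/dr (gradient along axis).
dE/dr = −6kp₁/r⁴, so |F| = 6kp₁p₂/r⁴ (attractive for aligned moments).
F = 6(8.99×10⁹)(3.40×10⁻¹⁰)(2.14×10⁻¹¹)/(0.132)⁴ = 1.293×10⁻⁶ N.

F ≈ 1.29×10⁻⁶ N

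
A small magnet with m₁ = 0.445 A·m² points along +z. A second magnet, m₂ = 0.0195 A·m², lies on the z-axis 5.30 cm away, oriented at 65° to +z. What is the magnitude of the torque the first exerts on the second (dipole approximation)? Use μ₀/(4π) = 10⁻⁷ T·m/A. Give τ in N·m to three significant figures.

Dipole B is on the axis of dipole A, so B₁ there is axial: B₁ = (μ₀/4π)·2m₁/r³ along +z.
B₁ = 2(10⁻⁷)(0.445)/(0.0530)³ = 5.978×10⁻⁴ T.
τ = m₂ B₁ sinθ.
τ = (0.0195)(5.978×10⁻⁴)·sin65° = 1.057×10⁻⁵ N·m.

τ ≈ 1.06×10⁻⁵ N·m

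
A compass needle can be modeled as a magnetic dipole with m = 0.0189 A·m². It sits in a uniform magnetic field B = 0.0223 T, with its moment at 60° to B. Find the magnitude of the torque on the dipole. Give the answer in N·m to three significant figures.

τ ≈ 3.65×10⁻⁴ N·m

Torque on a magnetic dipole: τ = mB sinθ.
τ = (0.0189)(0.0223)·sin60° = 3.650×10⁻⁴ N·m.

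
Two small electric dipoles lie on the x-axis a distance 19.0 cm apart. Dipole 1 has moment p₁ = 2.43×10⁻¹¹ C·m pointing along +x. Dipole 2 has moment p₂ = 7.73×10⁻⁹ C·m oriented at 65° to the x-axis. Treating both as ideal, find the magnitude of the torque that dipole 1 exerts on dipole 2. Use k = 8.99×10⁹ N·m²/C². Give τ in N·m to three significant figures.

τ ≈ 4.46×10⁻⁷ N·m

The second dipole sits on the axis of the first, so the field there is axial: E₁ = 2kp₁/r³ along +x.
E₁ = 2(8.99×10⁹)(2.43×10⁻¹¹)/(0.190)³ = 63.70 N/C.
Torque on the second dipole: τ = p₂ E₁ sinθ.
τ = (7.73×10⁻⁹)(63.70)·sin65° = 4.463×10⁻⁷ N·m.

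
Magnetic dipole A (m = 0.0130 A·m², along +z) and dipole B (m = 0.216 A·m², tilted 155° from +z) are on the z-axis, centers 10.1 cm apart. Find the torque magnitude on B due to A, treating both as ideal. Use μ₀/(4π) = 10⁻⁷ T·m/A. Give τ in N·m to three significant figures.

τ ≈ 2.30×10⁻⁷ N·m

Dipole B is on the axis of dipole A, so B₁ there is axial: B₁ = (μ₀/4π)·2m₁/r³ along +z.
B₁ = 2(10⁻⁷)(0.0130)/(0.101)³ = 2.524×10⁻⁶ T.
τ = m₂ B₁ sinθ.
τ = (0.216)(2.524×10⁻⁶)·sin155° = 2.304×10⁻⁷ N·m.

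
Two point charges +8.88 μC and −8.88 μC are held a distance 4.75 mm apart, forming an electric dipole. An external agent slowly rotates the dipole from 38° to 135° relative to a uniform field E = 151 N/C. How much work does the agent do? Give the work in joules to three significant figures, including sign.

Dipole moment p = qd = (8.88×10⁻⁶ C)(0.00475 m) = 4.218×10⁻⁸ C·m.
W_ext = ΔU = U(θ₂) − U(θ₁) = −pE cosθ₂ − (−pE cosθ₁) = pE(cosθ₁ − cosθ₂).
W = (4.218×10⁻⁸)(151)·(cos38° − cos135°) = (6.369×10⁻⁶)·(+1.4951) = 9.523×10⁻⁶ J.

W ≈ 9.52×10⁻⁶ J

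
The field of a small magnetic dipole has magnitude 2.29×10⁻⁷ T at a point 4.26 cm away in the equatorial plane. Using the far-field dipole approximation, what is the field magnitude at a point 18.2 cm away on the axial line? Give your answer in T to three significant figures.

Dipole fields scale as 1/r³ in the far field.
The axial field is twice the equatorial field at the same r, so the geometry factor is 2/1.
B₂ = B₁ · (2/1) · (r₁/r₂)³ = 2.29×10⁻⁷ · 2 · (4.26/18.2)³.
(r₁/r₂)³ = (0.2341)³ = 0.01282.
B₂ ≈ 5.873×10⁻⁹ T.

B ≈ 5.87×10⁻⁹ T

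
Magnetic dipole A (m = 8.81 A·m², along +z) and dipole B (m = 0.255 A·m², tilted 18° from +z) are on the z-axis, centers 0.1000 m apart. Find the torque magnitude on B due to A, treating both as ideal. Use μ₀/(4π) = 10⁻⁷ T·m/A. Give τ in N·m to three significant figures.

Dipole B is on the axis of dipole A, so B₁ there is axial: B₁ = (μ₀/4π)·2m₁/r³ along +z.
B₁ = 2(10⁻⁷)(8.81)/(0.100)³ = 0.001762 T.
τ = m₂ B₁ sinθ.
τ = (0.255)(0.001762)·sin18° = 1.388×10⁻⁴ N·m.

τ ≈ 1.39×10⁻⁴ N·m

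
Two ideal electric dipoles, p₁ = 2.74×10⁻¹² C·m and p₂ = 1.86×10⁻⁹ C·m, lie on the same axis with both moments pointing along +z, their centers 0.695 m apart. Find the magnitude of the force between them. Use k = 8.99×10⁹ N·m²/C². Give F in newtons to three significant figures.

F ≈ 1.18×10⁻⁹ N

On-axis field of dipole 1 at distance r: E = 2kp₁/r³. Force on dipole 2 is F = p₂·dE/dr (gradient along axis).
dE/dr = −6kp₁/r⁴, so |F| = 6kp₁p₂/r⁴ (attractive for aligned moments).
F = 6(8.99×10⁹)(2.74×10⁻¹²)(1.86×10⁻⁹)/(0.695)⁴ = 1.178×10⁻⁹ N.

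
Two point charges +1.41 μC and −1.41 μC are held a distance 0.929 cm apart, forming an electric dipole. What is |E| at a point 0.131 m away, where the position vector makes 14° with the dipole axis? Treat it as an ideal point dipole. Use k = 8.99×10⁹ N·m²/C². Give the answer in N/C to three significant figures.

Dipole moment p = qd = (1.41×10⁻⁶ C)(0.00929 m) = 1.31×10⁻⁸ C·m.
At angle θ the dipole field magnitude is E = (kp/r³)·√(1 + 3cos²θ).
kp/r³ = (8.99×10⁹)(1.31×10⁻⁸) / (0.131)³ = 5.239×10⁴ N/C.
√(1 + 3cos²14°) = √(1 + 3·0.9415) = √3.8244 ≈ 1.9556.
E ≈ 5.239×10⁴ × 1.956 = 1.024×10⁵ N/C.

E ≈ 1.02×10⁵ N/C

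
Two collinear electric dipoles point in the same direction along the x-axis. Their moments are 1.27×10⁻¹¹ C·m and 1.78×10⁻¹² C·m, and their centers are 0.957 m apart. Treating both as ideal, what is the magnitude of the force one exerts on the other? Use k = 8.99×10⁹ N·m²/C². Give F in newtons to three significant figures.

On-axis field of dipole 1 at distance r: E = 2kp₁/r³. Force on dipole 2 is F = p₂·dE/dr (gradient along axis).
dE/dr = −6kp₁/r⁴, so |F| = 6kp₁p₂/r⁴ (attractive for aligned moments).
F = 6(8.99×10⁹)(1.27×10⁻¹¹)(1.78×10⁻¹²)/(0.957)⁴ = 1.454×10⁻¹² N.

F ≈ 1.45×10⁻¹² N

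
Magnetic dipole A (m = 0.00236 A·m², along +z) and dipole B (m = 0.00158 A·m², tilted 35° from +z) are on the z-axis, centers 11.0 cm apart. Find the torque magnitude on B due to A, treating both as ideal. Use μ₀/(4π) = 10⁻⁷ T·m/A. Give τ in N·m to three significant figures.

τ ≈ 3.21×10⁻¹⁰ N·m

Dipole B is on the axis of dipole A, so B₁ there is axial: B₁ = (μ₀/4π)·2m₁/r³ along +z.
B₁ = 2(10⁻⁷)(0.00236)/(0.110)³ = 3.546×10⁻⁷ T.
τ = m₂ B₁ sinθ.
τ = (0.00158)(3.546×10⁻⁷)·sin35° = 3.214×10⁻¹⁰ N·m.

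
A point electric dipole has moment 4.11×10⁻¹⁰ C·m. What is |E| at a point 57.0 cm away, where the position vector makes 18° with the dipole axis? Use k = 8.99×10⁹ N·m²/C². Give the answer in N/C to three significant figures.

E ≈ 38.4 N/C

At angle θ the dipole field magnitude is E = (kp/r³)·√(1 + 3cos²θ).
kp/r³ = (8.99×10⁹)(4.11×10⁻¹⁰) / (0.570)³ = 19.95 N/C.
√(1 + 3cos²18°) = √(1 + 3·0.9045) = √3.7135 ≈ 1.9271.
E ≈ 19.95 × 1.927 = 38.45 N/C.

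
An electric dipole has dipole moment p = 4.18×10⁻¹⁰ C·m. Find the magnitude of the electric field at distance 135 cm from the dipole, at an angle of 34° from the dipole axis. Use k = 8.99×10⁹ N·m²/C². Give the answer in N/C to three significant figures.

At angle θ the dipole field magnitude is E = (kp/r³)·√(1 + 3cos²θ).
kp/r³ = (8.99×10⁹)(4.18×10⁻¹⁰) / (1.35)³ = 1.527 N/C.
√(1 + 3cos²34°) = √(1 + 3·0.6873) = √3.0619 ≈ 1.7498.
E ≈ 1.527 × 1.750 = 2.673 N/C.

E ≈ 2.67 N/C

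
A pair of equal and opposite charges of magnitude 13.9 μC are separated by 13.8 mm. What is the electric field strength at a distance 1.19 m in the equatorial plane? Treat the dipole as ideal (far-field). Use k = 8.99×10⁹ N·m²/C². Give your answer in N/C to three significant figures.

Dipole moment p = qd = (1.39×10⁻⁵ C)(0.0138 m) = 1.918×10⁻⁷ C·m.
In the equatorial plane E = kp/r³.
E = (8.99×10⁹)(1.918×10⁻⁷) / (1.19)³ = 1023 N/C.

E ≈ 1020 N/C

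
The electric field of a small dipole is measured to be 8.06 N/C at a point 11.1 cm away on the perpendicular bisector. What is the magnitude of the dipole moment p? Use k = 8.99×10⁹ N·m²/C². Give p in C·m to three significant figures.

p ≈ 1.23×10⁻¹² C·m

In the equatorial plane E = kp/r³, so p = Er³/(k).
p = (8.06)·(0.111)³ / (8.99×10⁹) = 1.226×10⁻¹² C·m.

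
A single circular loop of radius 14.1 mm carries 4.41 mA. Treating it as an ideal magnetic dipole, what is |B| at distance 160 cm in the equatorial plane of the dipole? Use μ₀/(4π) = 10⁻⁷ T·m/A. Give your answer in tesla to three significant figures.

Magnetic moment m = IA = Iπa² = (0.00441)·π·(0.0141)² = 2.754×10⁻⁶ A·m².
In the equatorial plane B = (μ₀/4π)·m/r³ (half the axial value).
B = (10⁻⁷)·(2.754×10⁻⁶) / (1.60)³ = 6.724×10⁻¹⁴ T.

B ≈ 6.72×10⁻¹⁴ T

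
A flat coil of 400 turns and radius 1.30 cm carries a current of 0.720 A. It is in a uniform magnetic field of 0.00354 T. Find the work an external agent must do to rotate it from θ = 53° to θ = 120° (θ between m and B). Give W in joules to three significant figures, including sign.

m = NIA = NIπa² = 400·(0.720)·π·(0.0130)² = 0.1529 A·m².
W_ext = ΔU = −mB cosθ₂ + mB cosθ₁ = mB(cosθ₁ − cosθ₂).
W = (0.1529)(0.00354)·(cos53° − cos120°) = (5.413×10⁻⁴)·(+1.1018) = 5.964×10⁻⁴ J.

W ≈ 5.96×10⁻⁴ J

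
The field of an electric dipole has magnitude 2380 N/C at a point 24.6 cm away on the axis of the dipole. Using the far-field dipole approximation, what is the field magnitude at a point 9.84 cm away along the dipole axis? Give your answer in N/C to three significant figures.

Dipole fields scale as 1/r³ in the far field; the geometry is the same at both points.
E₂ = E₁ · (r₁/r₂)³ = 2380 · (24.6/9.84)³.
(r₁/r₂)³ = (2.5)³ = 15.62.
E₂ ≈ 3.719×10⁴ N/C.

E ≈ 3.72×10⁴ N/C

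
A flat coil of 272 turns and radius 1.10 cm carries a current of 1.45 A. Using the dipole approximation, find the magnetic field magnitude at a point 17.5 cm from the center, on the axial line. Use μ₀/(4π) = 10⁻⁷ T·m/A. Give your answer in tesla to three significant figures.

m = NIA = NIπa² = 272·(1.45)·π·(0.0110)² = 0.1499 A·m².
On axis B = (μ₀/4π)·2m/r³.
B = 2·(10⁻⁷)·(0.1499) / (0.175)³ = 5.594×10⁻⁶ T.

B ≈ 5.59×10⁻⁶ T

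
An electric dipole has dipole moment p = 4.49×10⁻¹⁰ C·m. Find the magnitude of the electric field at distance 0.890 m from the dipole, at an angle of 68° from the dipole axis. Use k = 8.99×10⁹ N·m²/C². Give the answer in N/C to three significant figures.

At angle θ the dipole field magnitude is E = (kp/r³)·√(1 + 3cos²θ).
kp/r³ = (8.99×10⁹)(4.49×10⁻¹⁰) / (0.890)³ = 5.726 N/C.
√(1 + 3cos²68°) = √(1 + 3·0.1403) = √1.4210 ≈ 1.1921.
E ≈ 5.726 × 1.192 = 6.825 N/C.

E ≈ 6.83 N/C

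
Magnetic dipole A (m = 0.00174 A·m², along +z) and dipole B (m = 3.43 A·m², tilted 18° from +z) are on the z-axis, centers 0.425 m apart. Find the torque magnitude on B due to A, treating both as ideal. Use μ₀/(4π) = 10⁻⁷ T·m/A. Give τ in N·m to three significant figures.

Dipole B is on the axis of dipole A, so B₁ there is axial: B₁ = (μ₀/4π)·2m₁/r³ along +z.
B₁ = 2(10⁻⁷)(0.00174)/(0.425)³ = 4.533×10⁻⁹ T.
τ = m₂ B₁ sinθ.
τ = (3.43)(4.533×10⁻⁹)·sin18° = 4.805×10⁻⁹ N·m.

τ ≈ 4.80×10⁻⁹ N·m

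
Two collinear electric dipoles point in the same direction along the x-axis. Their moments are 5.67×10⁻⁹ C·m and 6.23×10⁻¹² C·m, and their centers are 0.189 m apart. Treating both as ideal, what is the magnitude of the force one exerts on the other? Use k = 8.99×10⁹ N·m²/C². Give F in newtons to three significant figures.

F ≈ 1.49×10⁻⁶ N

On-axis field of dipole 1 at distance r: E = 2kp₁/r³. Force on dipole 2 is F = p₂·dE/dr (gradient along axis).
dE/dr = −6kp₁/r⁴, so |F| = 6kp₁p₂/r⁴ (attractive for aligned moments).
F = 6(8.99×10⁹)(5.67×10⁻⁹)(6.23×10⁻¹²)/(0.189)⁴ = 1.493×10⁻⁶ N.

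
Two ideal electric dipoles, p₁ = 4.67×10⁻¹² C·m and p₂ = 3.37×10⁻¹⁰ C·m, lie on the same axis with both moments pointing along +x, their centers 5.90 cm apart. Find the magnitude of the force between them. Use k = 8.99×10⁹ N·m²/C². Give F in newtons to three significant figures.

On-axis field of dipole 1 at distance r: E = 2kp₁/r³. Force on dipole 2 is F = p₂·dE/dr (gradient along axis).
dE/dr = −6kp₁/r⁴, so |F| = 6kp₁p₂/r⁴ (attractive for aligned moments).
F = 6(8.99×10⁹)(4.67×10⁻¹²)(3.37×10⁻¹⁰)/(0.0590)⁴ = 7.006×10⁻⁶ N.

F ≈ 7.01×10⁻⁶ N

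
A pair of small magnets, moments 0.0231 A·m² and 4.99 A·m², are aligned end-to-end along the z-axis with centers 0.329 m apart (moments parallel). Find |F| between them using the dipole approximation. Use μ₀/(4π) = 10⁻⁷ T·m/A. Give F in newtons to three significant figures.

F ≈ 5.90×10⁻⁶ N

On-axis B of dipole 1: B = (μ₀/4π)·2m₁/r³. Force on dipole 2: F = m₂·dB/dr.
dB/dr = −(μ₀/4π)·6m₁/r⁴, so |F| = (μ₀/4π)·6m₁m₂/r⁴.
F = 6(10⁻⁷)(0.0231)(4.99)/(0.329)⁴ = 5.903×10⁻⁶ N.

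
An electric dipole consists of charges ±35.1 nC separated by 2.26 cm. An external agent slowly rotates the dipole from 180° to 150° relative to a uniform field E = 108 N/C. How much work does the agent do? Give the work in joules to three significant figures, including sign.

Dipole moment p = qd = (3.51×10⁻⁸ C)(0.0226 m) = 7.933×10⁻¹⁰ C·m.
W_ext = ΔU = U(θ₂) − U(θ₁) = −pE cosθ₂ − (−pE cosθ₁) = pE(cosθ₁ − cosθ₂).
W = (7.933×10⁻¹⁰)(108)·(cos180° − cos150°) = (8.568×10⁻⁸)·(-0.1340) = -1.148×10⁻⁸ J.

W ≈ -1.15×10⁻⁸ J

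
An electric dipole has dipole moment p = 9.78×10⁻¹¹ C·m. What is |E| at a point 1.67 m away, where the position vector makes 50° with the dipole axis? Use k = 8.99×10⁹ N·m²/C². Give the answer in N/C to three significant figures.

At angle θ the dipole field magnitude is E = (kp/r³)·√(1 + 3cos²θ).
kp/r³ = (8.99×10⁹)(9.78×10⁻¹¹) / (1.67)³ = 0.1888 N/C.
√(1 + 3cos²50°) = √(1 + 3·0.4132) = √2.2395 ≈ 1.4965.
E ≈ 0.1888 × 1.497 = 0.2825 N/C.

E ≈ 0.283 N/C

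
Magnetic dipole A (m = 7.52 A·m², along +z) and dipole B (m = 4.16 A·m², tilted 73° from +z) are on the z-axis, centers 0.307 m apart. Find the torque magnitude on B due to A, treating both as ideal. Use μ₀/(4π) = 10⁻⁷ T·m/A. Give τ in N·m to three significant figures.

Dipole B is on the axis of dipole A, so B₁ there is axial: B₁ = (μ₀/4π)·2m₁/r³ along +z.
B₁ = 2(10⁻⁷)(7.52)/(0.307)³ = 5.198×10⁻⁵ T.
τ = m₂ B₁ sinθ.
τ = (4.16)(5.198×10⁻⁵)·sin73° = 2.068×10⁻⁴ N·m.

τ ≈ 2.07×10⁻⁴ N·m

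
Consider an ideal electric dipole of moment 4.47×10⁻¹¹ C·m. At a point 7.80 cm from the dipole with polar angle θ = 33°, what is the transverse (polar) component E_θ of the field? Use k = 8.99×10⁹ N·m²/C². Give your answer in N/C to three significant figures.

For a dipole, E_θ = (kp sinθ)/r³.
kp/r³ = (8.99×10⁹)(4.47×10⁻¹¹)/(0.0780)³ = 846.8 N/C.
E_θ = 846.8·sin33° = 461.2 N/C.

E_θ ≈ 461 N/C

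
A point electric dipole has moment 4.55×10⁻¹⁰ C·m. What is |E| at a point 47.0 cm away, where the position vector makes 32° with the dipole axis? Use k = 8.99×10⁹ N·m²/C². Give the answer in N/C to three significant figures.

At angle θ the dipole field magnitude is E = (kp/r³)·√(1 + 3cos²θ).
kp/r³ = (8.99×10⁹)(4.55×10⁻¹⁰) / (0.470)³ = 39.40 N/C.
√(1 + 3cos²32°) = √(1 + 3·0.7192) = √3.1576 ≈ 1.7770.
E ≈ 39.40 × 1.777 = 70.01 N/C.

E ≈ 70.0 N/C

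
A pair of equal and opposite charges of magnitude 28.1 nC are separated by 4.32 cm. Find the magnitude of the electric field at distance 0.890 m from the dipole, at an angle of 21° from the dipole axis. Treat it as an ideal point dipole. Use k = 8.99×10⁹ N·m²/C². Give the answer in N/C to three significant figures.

E ≈ 29.4 N/C

Dipole moment p = qd = (2.81×10⁻⁸ C)(0.0432 m) = 1.214×10⁻⁹ C·m.
At angle θ the dipole field magnitude is E = (kp/r³)·√(1 + 3cos²θ).
kp/r³ = (8.99×10⁹)(1.214×10⁻⁹) / (0.890)³ = 15.48 N/C.
√(1 + 3cos²21°) = √(1 + 3·0.8716) = √3.6147 ≈ 1.9012.
E ≈ 15.48 × 1.901 = 29.43 N/C.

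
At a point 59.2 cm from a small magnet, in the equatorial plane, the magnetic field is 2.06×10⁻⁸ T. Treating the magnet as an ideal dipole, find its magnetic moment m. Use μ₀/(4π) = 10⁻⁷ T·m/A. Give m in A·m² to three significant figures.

m ≈ 0.0427 A·m²

In the equatorial plane B = (μ₀/4π)·m/r³, so m = Br³·4π/(μ₀).
m = (2.06×10⁻⁸)·(0.592)³ / (10⁻⁷) = 0.04274 A·m².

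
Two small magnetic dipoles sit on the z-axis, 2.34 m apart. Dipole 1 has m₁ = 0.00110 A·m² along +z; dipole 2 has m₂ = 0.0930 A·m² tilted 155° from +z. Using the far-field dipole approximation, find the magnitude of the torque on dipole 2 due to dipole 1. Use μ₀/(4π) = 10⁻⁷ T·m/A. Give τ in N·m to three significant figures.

τ ≈ 6.75×10⁻¹³ N·m

Dipole B is on the axis of dipole A, so B₁ there is axial: B₁ = (μ₀/4π)·2m₁/r³ along +z.
B₁ = 2(10⁻⁷)(0.00110)/(2.34)³ = 1.717×10⁻¹¹ T.
τ = m₂ B₁ sinθ.
τ = (0.0930)(1.717×10⁻¹¹)·sin155° = 6.748×10⁻¹³ N·m.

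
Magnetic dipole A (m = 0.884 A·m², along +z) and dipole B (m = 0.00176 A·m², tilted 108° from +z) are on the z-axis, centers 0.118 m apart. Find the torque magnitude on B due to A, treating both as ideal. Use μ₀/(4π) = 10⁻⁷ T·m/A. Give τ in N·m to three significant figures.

τ ≈ 1.80×10⁻⁷ N·m

Dipole B is on the axis of dipole A, so B₁ there is axial: B₁ = (μ₀/4π)·2m₁/r³ along +z.
B₁ = 2(10⁻⁷)(0.884)/(0.118)³ = 1.076×10⁻⁴ T.
τ = m₂ B₁ sinθ.
τ = (0.00176)(1.076×10⁻⁴)·sin108° = 1.801×10⁻⁷ N·m.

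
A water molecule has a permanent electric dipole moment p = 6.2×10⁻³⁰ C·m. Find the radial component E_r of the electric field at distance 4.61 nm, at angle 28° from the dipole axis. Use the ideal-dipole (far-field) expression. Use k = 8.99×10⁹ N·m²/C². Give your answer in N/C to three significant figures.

E_r ≈ 1.00×10⁶ N/C

For a dipole, E_r = (2kp cosθ)/r³.
kp/r³ = (8.99×10⁹)(6.20×10⁻³⁰)/(4.61×10⁻⁹)³ = 5.689×10⁵ N/C.
E_r = 2·5.689×10⁵·cos28° = 1.005×10⁶ N/C.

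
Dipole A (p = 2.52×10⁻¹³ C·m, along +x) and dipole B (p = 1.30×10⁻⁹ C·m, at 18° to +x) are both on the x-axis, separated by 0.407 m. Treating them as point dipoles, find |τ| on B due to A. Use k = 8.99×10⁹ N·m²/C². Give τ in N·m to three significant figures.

The second dipole sits on the axis of the first, so the field there is axial: E₁ = 2kp₁/r³ along +x.
E₁ = 2(8.99×10⁹)(2.52×10⁻¹³)/(0.407)³ = 0.06721 N/C.
Torque on the second dipole: τ = p₂ E₁ sinθ.
τ = (1.30×10⁻⁹)(0.06721)·sin18° = 2.700×10⁻¹¹ N·m.

τ ≈ 2.70×10⁻¹¹ N·m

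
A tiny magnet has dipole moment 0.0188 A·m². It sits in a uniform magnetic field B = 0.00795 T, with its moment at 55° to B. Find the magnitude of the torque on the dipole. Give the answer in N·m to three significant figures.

τ ≈ 1.22×10⁻⁴ N·m

Torque on a magnetic dipole: τ = mB sinθ.
τ = (0.0188)(0.00795)·sin55° = 1.224×10⁻⁴ N·m.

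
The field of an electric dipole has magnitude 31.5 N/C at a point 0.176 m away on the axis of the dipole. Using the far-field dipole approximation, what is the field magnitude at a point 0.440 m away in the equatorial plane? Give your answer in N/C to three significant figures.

E ≈ 1.01 N/C

Dipole fields scale as 1/r³ in the far field.
The axial field is twice the equatorial field at the same r, so the geometry factor is 1/2.
E₂ = E₁ · (1/2) · (r₁/r₂)³ = 31.5 · 0.5 · (0.176/0.440)³.
(r₁/r₂)³ = (0.4)³ = 0.064.
E₂ ≈ 1.008 N/C.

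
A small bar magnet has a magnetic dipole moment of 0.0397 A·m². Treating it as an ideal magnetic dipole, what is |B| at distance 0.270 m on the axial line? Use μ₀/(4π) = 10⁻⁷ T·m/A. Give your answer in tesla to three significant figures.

B ≈ 4.03×10⁻⁷ T

On axis B = (μ₀/4π)·2m/r³.
B = 2·(10⁻⁷)·(0.0397) / (0.270)³ = 4.034×10⁻⁷ T.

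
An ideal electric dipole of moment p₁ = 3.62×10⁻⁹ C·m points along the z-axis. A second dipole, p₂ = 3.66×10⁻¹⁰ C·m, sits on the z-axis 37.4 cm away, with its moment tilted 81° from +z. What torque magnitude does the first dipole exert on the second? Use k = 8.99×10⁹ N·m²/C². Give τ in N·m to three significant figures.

The second dipole sits on the axis of the first, so the field there is axial: E₁ = 2kp₁/r³ along +z.
E₁ = 2(8.99×10⁹)(3.62×10⁻⁹)/(0.374)³ = 1244 N/C.
Torque on the second dipole: τ = p₂ E₁ sinθ.
τ = (3.66×10⁻¹⁰)(1244)·sin81° = 4.498×10⁻⁷ N·m.

τ ≈ 4.50×10⁻⁷ N·m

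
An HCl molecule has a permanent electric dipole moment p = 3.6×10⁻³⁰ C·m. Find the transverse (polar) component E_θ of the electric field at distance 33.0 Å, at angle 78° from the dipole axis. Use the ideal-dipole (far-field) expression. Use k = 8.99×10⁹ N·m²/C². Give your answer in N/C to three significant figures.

E_θ ≈ 8.81×10⁵ N/C

For a dipole, E_θ = (kp sinθ)/r³.
kp/r³ = (8.99×10⁹)(3.60×10⁻³⁰)/(3.30×10⁻⁹)³ = 9.006×10⁵ N/C.
E_θ = 9.006×10⁵·sin78° = 8.809×10⁵ N/C.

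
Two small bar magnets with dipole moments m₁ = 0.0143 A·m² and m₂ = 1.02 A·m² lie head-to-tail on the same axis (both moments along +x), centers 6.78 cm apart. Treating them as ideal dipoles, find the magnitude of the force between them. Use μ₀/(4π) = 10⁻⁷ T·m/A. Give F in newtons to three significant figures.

F ≈ 4.14×10⁻⁴ N

On-axis B of dipole 1: B = (μ₀/4π)·2m₁/r³. Force on dipole 2: F = m₂·dB/dr.
dB/dr = −(μ₀/4π)·6m₁/r⁴, so |F| = (μ₀/4π)·6m₁m₂/r⁴.
F = 6(10⁻⁷)(0.0143)(1.02)/(0.0678)⁴ = 4.142×10⁻⁴ N.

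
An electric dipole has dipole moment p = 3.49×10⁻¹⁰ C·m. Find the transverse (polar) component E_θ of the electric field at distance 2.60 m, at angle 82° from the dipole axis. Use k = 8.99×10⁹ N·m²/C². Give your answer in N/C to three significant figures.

For a dipole, E_θ = (kp sinθ)/r³.
kp/r³ = (8.99×10⁹)(3.49×10⁻¹⁰)/(2.60)³ = 0.1785 N/C.
E_θ = 0.1785·sin82° = 0.1768 N/C.

E_θ ≈ 0.177 N/C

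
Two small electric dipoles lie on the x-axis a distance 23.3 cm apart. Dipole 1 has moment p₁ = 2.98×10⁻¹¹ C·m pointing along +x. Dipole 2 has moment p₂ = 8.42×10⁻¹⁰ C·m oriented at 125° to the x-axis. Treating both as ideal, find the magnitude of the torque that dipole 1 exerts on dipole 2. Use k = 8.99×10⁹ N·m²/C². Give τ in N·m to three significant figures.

The second dipole sits on the axis of the first, so the field there is axial: E₁ = 2kp₁/r³ along +x.
E₁ = 2(8.99×10⁹)(2.98×10⁻¹¹)/(0.233)³ = 42.36 N/C.
Torque on the second dipole: τ = p₂ E₁ sinθ.
τ = (8.42×10⁻¹⁰)(42.36)·sin125° = 2.922×10⁻⁸ N·m.

τ ≈ 2.92×10⁻⁸ N·m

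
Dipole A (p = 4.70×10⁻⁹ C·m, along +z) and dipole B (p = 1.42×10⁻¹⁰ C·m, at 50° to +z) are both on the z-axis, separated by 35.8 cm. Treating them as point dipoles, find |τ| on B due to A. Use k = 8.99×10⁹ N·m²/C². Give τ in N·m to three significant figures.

τ ≈ 2.00×10⁻⁷ N·m

The second dipole sits on the axis of the first, so the field there is axial: E₁ = 2kp₁/r³ along +z.
E₁ = 2(8.99×10⁹)(4.70×10⁻⁹)/(0.358)³ = 1842 N/C.
Torque on the second dipole: τ = p₂ E₁ sinθ.
τ = (1.42×10⁻¹⁰)(1842)·sin50° = 2.003×10⁻⁷ N·m.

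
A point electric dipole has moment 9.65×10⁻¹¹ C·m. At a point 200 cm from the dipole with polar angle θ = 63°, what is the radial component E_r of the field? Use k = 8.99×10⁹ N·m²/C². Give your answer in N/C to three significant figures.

For a dipole, E_r = (2kp cosθ)/r³.
kp/r³ = (8.99×10⁹)(9.65×10⁻¹¹)/(2.00)³ = 0.1084 N/C.
E_r = 2·0.1084·cos63° = 0.09846 N/C.

E_r ≈ 0.0985 N/C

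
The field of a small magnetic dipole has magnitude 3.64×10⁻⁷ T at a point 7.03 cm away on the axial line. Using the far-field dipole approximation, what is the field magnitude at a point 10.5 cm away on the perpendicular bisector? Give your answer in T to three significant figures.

Dipole fields scale as 1/r³ in the far field.
The axial field is twice the equatorial field at the same r, so the geometry factor is 1/2.
B₂ = B₁ · (1/2) · (r₁/r₂)³ = 3.64×10⁻⁷ · 0.5 · (7.03/10.5)³.
(r₁/r₂)³ = (0.6695)³ = 0.3001.
B₂ ≈ 5.462×10⁻⁸ T.

B ≈ 5.46×10⁻⁸ T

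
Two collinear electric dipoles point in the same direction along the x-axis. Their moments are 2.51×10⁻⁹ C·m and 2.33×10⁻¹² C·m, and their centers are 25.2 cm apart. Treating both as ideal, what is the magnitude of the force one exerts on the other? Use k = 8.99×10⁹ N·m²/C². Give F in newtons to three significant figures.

On-axis field of dipole 1 at distance r: E = 2kp₁/r³. Force on dipole 2 is F = p₂·dE/dr (gradient along axis).
dE/dr = −6kp₁/r⁴, so |F| = 6kp₁p₂/r⁴ (attractive for aligned moments).
F = 6(8.99×10⁹)(2.51×10⁻⁹)(2.33×10⁻¹²)/(0.252)⁴ = 7.822×10⁻⁸ N.

F ≈ 7.82×10⁻⁸ N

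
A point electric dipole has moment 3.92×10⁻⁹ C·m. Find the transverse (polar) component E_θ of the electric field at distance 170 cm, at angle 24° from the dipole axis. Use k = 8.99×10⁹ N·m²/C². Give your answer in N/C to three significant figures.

For a dipole, E_θ = (kp sinθ)/r³.
kp/r³ = (8.99×10⁹)(3.92×10⁻⁹)/(1.70)³ = 7.173 N/C.
E_θ = 7.173·sin24° = 2.918 N/C.

E_θ ≈ 2.92 N/C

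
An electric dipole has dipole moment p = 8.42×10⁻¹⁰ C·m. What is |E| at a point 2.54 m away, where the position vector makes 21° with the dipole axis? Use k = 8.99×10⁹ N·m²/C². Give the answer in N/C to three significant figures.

At angle θ the dipole field magnitude is E = (kp/r³)·√(1 + 3cos²θ).
kp/r³ = (8.99×10⁹)(8.42×10⁻¹⁰) / (2.54)³ = 0.4619 N/C.
√(1 + 3cos²21°) = √(1 + 3·0.8716) = √3.6147 ≈ 1.9012.
E ≈ 0.4619 × 1.901 = 0.8782 N/C.

E ≈ 0.878 N/C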